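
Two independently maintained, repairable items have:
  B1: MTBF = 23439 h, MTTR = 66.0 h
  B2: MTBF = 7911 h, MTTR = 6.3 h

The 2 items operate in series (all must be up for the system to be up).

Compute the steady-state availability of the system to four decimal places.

A(B1) = MTBF/(MTBF+MTTR) = 23439/(23439+66.0) = 0.997192
A(B2) = MTBF/(MTBF+MTTR) = 7911/(7911+6.3) = 0.999204
Series availability: 0.997192 × 0.999204 = 0.9964

0.9964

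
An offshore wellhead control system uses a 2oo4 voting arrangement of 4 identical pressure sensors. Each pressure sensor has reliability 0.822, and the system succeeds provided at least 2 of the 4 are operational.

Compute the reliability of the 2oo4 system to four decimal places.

R = Σ_{i=2}^{4} C(4,i) p^i (1−p)^{4−i} with p = 0.822
C(4,2)·0.822^2·0.178^2 = 0.128450
C(4,3)·0.822^3·0.178^1 = 0.395454
C(4,4)·0.822^4·0.178^0 = 0.456549
Sum = 0.9805

0.9805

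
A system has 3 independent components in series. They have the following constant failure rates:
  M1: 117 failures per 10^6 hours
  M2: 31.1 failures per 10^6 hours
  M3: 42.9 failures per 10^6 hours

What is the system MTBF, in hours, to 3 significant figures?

5240

Series of exponential components: λ_sys = Σ λ_i
λ_sys = 0.000117 + 0.0000311 + 0.0000429 = 1.9100e-04 /h
MTBF = 1 / λ_sys = 5240 h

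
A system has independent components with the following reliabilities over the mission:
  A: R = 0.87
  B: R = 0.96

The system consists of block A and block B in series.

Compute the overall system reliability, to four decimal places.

Series (A and B): 0.870000 × 0.960000 = 0.8352

0.8352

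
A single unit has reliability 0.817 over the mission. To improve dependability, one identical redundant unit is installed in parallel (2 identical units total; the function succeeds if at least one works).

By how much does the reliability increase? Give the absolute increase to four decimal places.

0.1495

R_before = 0.817
R_after = 1 − (1 − 0.817)^2 = 0.9665
ΔR = 0.9665 − 0.817 = 0.1495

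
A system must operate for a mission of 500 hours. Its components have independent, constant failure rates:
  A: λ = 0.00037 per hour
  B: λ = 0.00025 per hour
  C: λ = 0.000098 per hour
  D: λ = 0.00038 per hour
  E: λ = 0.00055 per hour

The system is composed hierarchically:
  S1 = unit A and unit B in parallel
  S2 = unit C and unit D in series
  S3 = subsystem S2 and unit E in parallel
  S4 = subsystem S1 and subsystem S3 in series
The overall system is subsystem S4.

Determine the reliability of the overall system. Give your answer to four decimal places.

0.9301

R(A) = exp(−0.00037 × 500) = 0.831104
R(B) = exp(−0.00025 × 500) = 0.882497
R(C) = exp(−0.000098 × 500) = 0.952181
R(D) = exp(−0.00038 × 500) = 0.826959
R(E) = exp(−0.00055 × 500) = 0.759572
Parallel (A and B): 1 − (1 − 0.831104)(1 − 0.882497) = 0.980154
Series (C and D): 0.952181 × 0.826959 = 0.787415
Parallel ([0.787415] and E): 1 − (1 − 0.787415)(1 − 0.759572) = 0.948889
Series ([0.980154] and [0.948889]): 0.980154 × 0.948889 = 0.9301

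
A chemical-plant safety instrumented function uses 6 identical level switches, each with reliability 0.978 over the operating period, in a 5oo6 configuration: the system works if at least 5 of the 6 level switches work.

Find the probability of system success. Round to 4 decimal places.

R = Σ_{i=5}^{6} C(6,i) p^i (1−p)^{6−i} with p = 0.978
C(6,5)·0.978^5·0.022^1 = 0.118105
C(6,6)·0.978^6·0.022^0 = 0.875051
Sum = 0.9932

0.9932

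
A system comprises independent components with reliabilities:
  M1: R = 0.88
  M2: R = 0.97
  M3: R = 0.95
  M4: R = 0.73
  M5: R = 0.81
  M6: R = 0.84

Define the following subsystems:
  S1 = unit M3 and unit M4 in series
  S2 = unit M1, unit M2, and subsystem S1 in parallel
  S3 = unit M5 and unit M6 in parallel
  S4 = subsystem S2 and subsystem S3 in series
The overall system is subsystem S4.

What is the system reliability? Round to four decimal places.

Series (M3 and M4): 0.950000 × 0.730000 = 0.693500
Parallel (M1, M2, and [0.693500]): 1 − (1 − 0.880000)(1 − 0.970000)(1 − 0.693500) = 0.998897
Parallel (M5 and M6): 1 − (1 − 0.810000)(1 − 0.840000) = 0.969600
Series ([0.998897] and [0.969600]): 0.998897 × 0.969600 = 0.9685

0.9685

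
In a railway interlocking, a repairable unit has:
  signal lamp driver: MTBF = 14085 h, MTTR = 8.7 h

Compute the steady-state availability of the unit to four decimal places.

0.9994

A(signal lamp driver) = MTBF/(MTBF+MTTR) = 14085/(14085+8.7) = 0.9994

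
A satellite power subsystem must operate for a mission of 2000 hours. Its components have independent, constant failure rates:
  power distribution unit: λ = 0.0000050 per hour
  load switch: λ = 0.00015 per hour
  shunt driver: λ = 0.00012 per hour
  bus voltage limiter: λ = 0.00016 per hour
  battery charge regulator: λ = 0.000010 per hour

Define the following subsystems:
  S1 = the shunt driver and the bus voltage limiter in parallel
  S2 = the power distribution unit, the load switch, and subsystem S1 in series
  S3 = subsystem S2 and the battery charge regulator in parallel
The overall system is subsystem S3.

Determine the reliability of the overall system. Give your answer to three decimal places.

R(power distribution unit) = exp(−0.0000050 × 2000) = 0.99005
R(load switch) = exp(−0.00015 × 2000) = 0.74082
R(shunt driver) = exp(−0.00012 × 2000) = 0.78663
R(bus voltage limiter) = exp(−0.00016 × 2000) = 0.72615
R(battery charge regulator) = exp(−0.000010 × 2000) = 0.98020
Parallel (shunt driver and bus voltage limiter): 1 − (1 − 0.78663)(1 − 0.72615) = 0.94157
Series (power distribution unit, load switch, and [0.94157]): 0.99005 × 0.74082 × 0.94157 = 0.69059
Parallel ([0.69059] and battery charge regulator): 1 − (1 − 0.69059)(1 − 0.98020) = 0.994

0.994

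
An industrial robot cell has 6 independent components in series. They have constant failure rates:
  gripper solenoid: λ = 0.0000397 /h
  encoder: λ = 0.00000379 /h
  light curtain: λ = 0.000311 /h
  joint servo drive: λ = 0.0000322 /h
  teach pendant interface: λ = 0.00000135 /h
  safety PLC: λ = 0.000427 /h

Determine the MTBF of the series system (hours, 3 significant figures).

1230

Series of exponential components: λ_sys = Σ λ_i
λ_sys = 0.0000397 + 0.00000379 + 0.000311 + 0.0000322 + 0.00000135 + 0.000427 = 8.1504e-04 /h
MTBF = 1 / λ_sys = 1230 h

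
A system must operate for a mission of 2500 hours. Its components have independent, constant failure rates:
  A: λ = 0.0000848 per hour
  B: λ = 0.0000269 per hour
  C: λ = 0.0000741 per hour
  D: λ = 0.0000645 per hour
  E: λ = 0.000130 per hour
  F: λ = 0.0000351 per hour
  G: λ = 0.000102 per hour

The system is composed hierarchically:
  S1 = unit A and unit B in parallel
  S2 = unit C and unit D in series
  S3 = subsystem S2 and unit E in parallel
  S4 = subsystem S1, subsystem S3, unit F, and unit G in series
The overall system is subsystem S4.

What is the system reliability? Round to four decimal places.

0.6440

R(A) = exp(−0.0000848 × 2500) = 0.808965
R(B) = exp(−0.0000269 × 2500) = 0.934961
R(C) = exp(−0.0000741 × 2500) = 0.830897
R(D) = exp(−0.0000645 × 2500) = 0.851079
R(E) = exp(−0.000130 × 2500) = 0.722527
R(F) = exp(−0.0000351 × 2500) = 0.915990
R(G) = exp(−0.000102 × 2500) = 0.774916
Parallel (A and B): 1 − (1 − 0.808965)(1 − 0.934961) = 0.987575
Series (C and D): 0.830897 × 0.851079 = 0.707159
Parallel ([0.707159] and E): 1 − (1 − 0.707159)(1 − 0.722527) = 0.918745
Series ([0.987575], [0.918745], F, and G): 0.987575 × 0.918745 × 0.915990 × 0.774916 = 0.6440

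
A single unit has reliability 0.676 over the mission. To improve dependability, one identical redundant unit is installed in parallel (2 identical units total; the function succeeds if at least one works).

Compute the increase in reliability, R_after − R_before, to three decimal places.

0.219

R_before = 0.676
R_after = 1 − (1 − 0.676)^2 = 0.895
ΔR = 0.895 − 0.676 = 0.219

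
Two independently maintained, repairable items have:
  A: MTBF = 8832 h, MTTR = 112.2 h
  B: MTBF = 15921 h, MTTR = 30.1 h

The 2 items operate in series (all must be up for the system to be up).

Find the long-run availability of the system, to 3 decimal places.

0.986

A(A) = MTBF/(MTBF+MTTR) = 8832/(8832+112.2) = 0.987456
A(B) = MTBF/(MTBF+MTTR) = 15921/(15921+30.1) = 0.998113
Series availability: 0.987456 × 0.998113 = 0.986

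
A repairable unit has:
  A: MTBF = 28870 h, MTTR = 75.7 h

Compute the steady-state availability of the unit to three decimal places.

0.997

A(A) = MTBF/(MTBF+MTTR) = 28870/(28870+75.7) = 0.997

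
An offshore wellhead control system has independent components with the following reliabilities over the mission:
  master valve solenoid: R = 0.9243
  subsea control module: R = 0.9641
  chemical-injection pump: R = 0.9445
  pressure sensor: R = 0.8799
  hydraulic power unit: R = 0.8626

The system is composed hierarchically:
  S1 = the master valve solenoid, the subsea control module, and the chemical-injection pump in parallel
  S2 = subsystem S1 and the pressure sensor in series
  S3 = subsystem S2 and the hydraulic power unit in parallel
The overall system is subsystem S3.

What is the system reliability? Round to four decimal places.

0.9835

Parallel (master valve solenoid, subsea control module, and chemical-injection pump): 1 − (1 − 0.924300)(1 − 0.964100)(1 − 0.944500) = 0.999849
Series ([0.999849] and pressure sensor): 0.999849 × 0.879900 = 0.879767
Parallel ([0.879767] and hydraulic power unit): 1 − (1 − 0.879767)(1 − 0.862600) = 0.9835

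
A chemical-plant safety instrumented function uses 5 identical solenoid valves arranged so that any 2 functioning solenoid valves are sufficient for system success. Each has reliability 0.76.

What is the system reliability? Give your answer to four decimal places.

0.9866

R = Σ_{i=2}^{5} C(5,i) p^i (1−p)^{5−i} with p = 0.76
C(5,2)·0.76^2·0.24^3 = 0.079847
C(5,3)·0.76^3·0.24^2 = 0.252850
C(5,4)·0.76^4·0.24^1 = 0.400346
C(5,5)·0.76^5·0.24^0 = 0.253553
Sum = 0.9866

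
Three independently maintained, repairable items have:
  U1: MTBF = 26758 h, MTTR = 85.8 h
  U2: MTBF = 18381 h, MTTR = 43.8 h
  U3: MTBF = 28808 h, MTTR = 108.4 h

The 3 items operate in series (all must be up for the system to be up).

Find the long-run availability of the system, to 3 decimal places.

0.991

A(U1) = MTBF/(MTBF+MTTR) = 26758/(26758+85.8) = 0.996804
A(U2) = MTBF/(MTBF+MTTR) = 18381/(18381+43.8) = 0.997623
A(U3) = MTBF/(MTBF+MTTR) = 28808/(28808+108.4) = 0.996251
Series availability: 0.996804 × 0.997623 × 0.996251 = 0.991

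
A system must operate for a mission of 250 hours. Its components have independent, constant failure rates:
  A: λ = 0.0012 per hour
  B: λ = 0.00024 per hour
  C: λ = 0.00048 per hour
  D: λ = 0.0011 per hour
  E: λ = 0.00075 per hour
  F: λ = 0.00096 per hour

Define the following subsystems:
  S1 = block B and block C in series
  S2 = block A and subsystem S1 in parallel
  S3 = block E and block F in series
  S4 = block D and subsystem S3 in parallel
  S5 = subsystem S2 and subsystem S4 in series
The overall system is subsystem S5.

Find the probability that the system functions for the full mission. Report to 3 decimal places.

0.877

R(A) = exp(−0.0012 × 250) = 0.74082
R(B) = exp(−0.00024 × 250) = 0.94176
R(C) = exp(−0.00048 × 250) = 0.88692
R(D) = exp(−0.0011 × 250) = 0.75957
R(E) = exp(−0.00075 × 250) = 0.82903
R(F) = exp(−0.00096 × 250) = 0.78663
Series (B and C): 0.94176 × 0.88692 = 0.83527
Parallel (A and [0.83527]): 1 − (1 − 0.74082)(1 − 0.83527) = 0.95731
Series (E and F): 0.82903 × 0.78663 = 0.65214
Parallel (D and [0.65214]): 1 − (1 − 0.75957)(1 − 0.65214) = 0.91636
Series ([0.95731] and [0.91636]): 0.95731 × 0.91636 = 0.877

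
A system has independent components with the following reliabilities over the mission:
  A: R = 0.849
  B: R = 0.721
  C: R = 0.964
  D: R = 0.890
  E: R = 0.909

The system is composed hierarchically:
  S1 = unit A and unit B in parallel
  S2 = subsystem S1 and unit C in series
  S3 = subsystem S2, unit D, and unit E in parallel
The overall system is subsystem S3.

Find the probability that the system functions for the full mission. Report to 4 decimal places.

0.9992

Parallel (A and B): 1 − (1 − 0.849000)(1 − 0.721000) = 0.957871
Series ([0.957871] and C): 0.957871 × 0.964000 = 0.923388
Parallel ([0.923388], D, and E): 1 − (1 − 0.923388)(1 − 0.890000)(1 − 0.909000) = 0.9992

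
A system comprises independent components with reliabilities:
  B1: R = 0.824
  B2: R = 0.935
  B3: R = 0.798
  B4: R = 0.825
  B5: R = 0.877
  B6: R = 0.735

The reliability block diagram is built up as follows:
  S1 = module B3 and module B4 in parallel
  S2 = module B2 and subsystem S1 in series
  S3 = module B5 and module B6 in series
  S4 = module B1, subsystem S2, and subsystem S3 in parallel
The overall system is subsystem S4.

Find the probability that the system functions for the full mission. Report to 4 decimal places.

Parallel (B3 and B4): 1 − (1 − 0.798000)(1 − 0.825000) = 0.964650
Series (B2 and [0.964650]): 0.935000 × 0.964650 = 0.901948
Series (B5 and B6): 0.877000 × 0.735000 = 0.644595
Parallel (B1, [0.901948], and [0.644595]): 1 − (1 − 0.824000)(1 − 0.901948)(1 − 0.644595) = 0.9939

0.9939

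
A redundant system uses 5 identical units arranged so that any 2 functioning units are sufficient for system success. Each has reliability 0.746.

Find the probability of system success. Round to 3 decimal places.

R = Σ_{i=2}^{5} C(5,i) p^i (1−p)^{5−i} with p = 0.746
C(5,2)·0.746^2·0.254^3 = 0.09120
C(5,3)·0.746^3·0.254^2 = 0.26785
C(5,4)·0.746^4·0.254^1 = 0.39333
C(5,5)·0.746^5·0.254^0 = 0.23104
Sum = 0.983

0.983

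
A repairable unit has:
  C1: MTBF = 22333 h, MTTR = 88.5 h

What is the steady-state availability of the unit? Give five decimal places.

0.99605

A(C1) = MTBF/(MTBF+MTTR) = 22333/(22333+88.5) = 0.99605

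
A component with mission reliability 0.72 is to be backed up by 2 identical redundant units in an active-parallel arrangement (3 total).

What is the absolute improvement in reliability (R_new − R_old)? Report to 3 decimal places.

R_before = 0.72
R_after = 1 − (1 − 0.72)^3 = 0.978
ΔR = 0.978 − 0.72 = 0.258

0.258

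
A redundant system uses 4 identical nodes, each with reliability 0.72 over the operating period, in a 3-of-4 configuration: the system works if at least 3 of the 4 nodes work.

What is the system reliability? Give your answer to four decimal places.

R = Σ_{i=3}^{4} C(4,i) p^i (1−p)^{4−i} with p = 0.72
C(4,3)·0.72^3·0.28^1 = 0.418038
C(4,4)·0.72^4·0.28^0 = 0.268739
Sum = 0.6868

0.6868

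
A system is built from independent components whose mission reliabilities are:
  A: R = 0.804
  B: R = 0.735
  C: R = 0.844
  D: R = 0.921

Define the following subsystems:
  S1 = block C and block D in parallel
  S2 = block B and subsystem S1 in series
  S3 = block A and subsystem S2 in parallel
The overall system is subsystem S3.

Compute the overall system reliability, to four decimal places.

Parallel (C and D): 1 − (1 − 0.844000)(1 − 0.921000) = 0.987676
Series (B and [0.987676]): 0.735000 × 0.987676 = 0.725942
Parallel (A and [0.725942]): 1 − (1 − 0.804000)(1 − 0.725942) = 0.9463

0.9463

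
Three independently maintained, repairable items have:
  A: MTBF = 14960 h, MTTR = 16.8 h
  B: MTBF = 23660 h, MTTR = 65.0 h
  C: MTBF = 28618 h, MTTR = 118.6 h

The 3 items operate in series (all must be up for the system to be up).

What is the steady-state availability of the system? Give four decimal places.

0.9920

A(A) = MTBF/(MTBF+MTTR) = 14960/(14960+16.8) = 0.998878
A(B) = MTBF/(MTBF+MTTR) = 23660/(23660+65.0) = 0.997260
A(C) = MTBF/(MTBF+MTTR) = 28618/(28618+118.6) = 0.995873
Series availability: 0.998878 × 0.997260 × 0.995873 = 0.9920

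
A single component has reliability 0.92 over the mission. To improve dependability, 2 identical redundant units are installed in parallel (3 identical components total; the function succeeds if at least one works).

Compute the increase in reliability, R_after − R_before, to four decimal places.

R_before = 0.92
R_after = 1 − (1 − 0.92)^3 = 0.9995
ΔR = 0.9995 − 0.92 = 0.0795

0.0795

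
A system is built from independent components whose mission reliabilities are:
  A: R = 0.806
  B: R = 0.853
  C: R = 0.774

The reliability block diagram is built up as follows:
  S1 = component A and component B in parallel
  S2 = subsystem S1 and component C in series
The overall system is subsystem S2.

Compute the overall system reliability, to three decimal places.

Parallel (A and B): 1 − (1 − 0.80600)(1 − 0.85300) = 0.97148
Series ([0.97148] and C): 0.97148 × 0.77400 = 0.752

0.752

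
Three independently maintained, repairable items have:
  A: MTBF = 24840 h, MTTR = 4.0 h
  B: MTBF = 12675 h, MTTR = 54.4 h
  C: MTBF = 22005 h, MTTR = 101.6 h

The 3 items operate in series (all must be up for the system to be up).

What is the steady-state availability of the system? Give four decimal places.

0.9910

A(A) = MTBF/(MTBF+MTTR) = 24840/(24840+4.0) = 0.999839
A(B) = MTBF/(MTBF+MTTR) = 12675/(12675+54.4) = 0.995726
A(C) = MTBF/(MTBF+MTTR) = 22005/(22005+101.6) = 0.995404
Series availability: 0.999839 × 0.995726 × 0.995404 = 0.9910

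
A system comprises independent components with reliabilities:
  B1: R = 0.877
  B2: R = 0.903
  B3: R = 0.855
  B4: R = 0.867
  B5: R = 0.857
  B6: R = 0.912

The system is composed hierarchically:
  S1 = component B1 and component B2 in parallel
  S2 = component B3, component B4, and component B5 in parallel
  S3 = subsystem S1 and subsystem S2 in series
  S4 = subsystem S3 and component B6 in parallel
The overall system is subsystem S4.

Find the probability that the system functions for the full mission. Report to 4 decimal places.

Parallel (B1 and B2): 1 − (1 − 0.877000)(1 − 0.903000) = 0.988069
Parallel (B3, B4, and B5): 1 − (1 − 0.855000)(1 − 0.867000)(1 − 0.857000) = 0.997242
Series ([0.988069] and [0.997242]): 0.988069 × 0.997242 = 0.985344
Parallel ([0.985344] and B6): 1 − (1 − 0.985344)(1 − 0.912000) = 0.9987

0.9987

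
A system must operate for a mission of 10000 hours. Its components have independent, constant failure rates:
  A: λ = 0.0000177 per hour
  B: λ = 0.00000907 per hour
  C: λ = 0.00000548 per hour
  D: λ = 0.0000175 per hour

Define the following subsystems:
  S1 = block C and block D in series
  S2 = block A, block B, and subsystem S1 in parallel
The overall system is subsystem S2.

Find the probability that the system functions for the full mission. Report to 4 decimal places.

R(A) = exp(−0.0000177 × 10000) = 0.837780
R(B) = exp(−0.00000907 × 10000) = 0.913292
R(C) = exp(−0.00000548 × 10000) = 0.946674
R(D) = exp(−0.0000175 × 10000) = 0.839457
Series (C and D): 0.946674 × 0.839457 = 0.794692
Parallel (A, B, and [0.794692]): 1 − (1 − 0.837780)(1 − 0.913292)(1 − 0.794692) = 0.9971

0.9971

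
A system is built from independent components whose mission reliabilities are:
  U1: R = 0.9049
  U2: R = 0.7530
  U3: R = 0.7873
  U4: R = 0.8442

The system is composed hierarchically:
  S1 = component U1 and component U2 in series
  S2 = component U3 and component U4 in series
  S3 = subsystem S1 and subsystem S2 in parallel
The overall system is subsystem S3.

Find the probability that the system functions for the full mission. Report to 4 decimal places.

0.8932

Series (U1 and U2): 0.904900 × 0.753000 = 0.681390
Series (U3 and U4): 0.787300 × 0.844200 = 0.664639
Parallel ([0.681390] and [0.664639]): 1 − (1 − 0.681390)(1 − 0.664639) = 0.8932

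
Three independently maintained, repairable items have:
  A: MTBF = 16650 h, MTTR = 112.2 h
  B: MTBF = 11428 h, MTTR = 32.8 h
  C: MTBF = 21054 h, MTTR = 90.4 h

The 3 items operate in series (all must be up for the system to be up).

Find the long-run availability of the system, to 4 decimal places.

A(A) = MTBF/(MTBF+MTTR) = 16650/(16650+112.2) = 0.993306
A(B) = MTBF/(MTBF+MTTR) = 11428/(11428+32.8) = 0.997138
A(C) = MTBF/(MTBF+MTTR) = 21054/(21054+90.4) = 0.995725
Series availability: 0.993306 × 0.997138 × 0.995725 = 0.9862

0.9862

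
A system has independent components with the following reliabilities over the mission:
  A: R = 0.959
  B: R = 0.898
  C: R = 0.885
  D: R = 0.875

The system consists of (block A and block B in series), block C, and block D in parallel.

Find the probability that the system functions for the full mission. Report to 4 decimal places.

0.9980

Series (A and B): 0.959000 × 0.898000 = 0.861182
Parallel ([0.861182], C, and D): 1 − (1 − 0.861182)(1 − 0.885000)(1 − 0.875000) = 0.9980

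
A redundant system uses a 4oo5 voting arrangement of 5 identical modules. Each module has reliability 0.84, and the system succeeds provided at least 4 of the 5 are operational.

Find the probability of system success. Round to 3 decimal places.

R = Σ_{i=4}^{5} C(5,i) p^i (1−p)^{5−i} with p = 0.84
C(5,4)·0.84^4·0.16^1 = 0.39830
C(5,5)·0.84^5·0.16^0 = 0.41821
Sum = 0.817

0.817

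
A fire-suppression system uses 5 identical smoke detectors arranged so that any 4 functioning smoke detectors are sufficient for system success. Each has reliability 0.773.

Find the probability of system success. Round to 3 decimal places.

0.681

R = Σ_{i=4}^{5} C(5,i) p^i (1−p)^{5−i} with p = 0.773
C(5,4)·0.773^4·0.227^1 = 0.40524
C(5,5)·0.773^5·0.227^0 = 0.27599
Sum = 0.681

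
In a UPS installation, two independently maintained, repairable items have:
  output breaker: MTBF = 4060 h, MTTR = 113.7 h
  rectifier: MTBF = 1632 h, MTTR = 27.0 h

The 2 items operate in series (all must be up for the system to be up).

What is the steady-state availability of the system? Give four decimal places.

A(output breaker) = MTBF/(MTBF+MTTR) = 4060/(4060+113.7) = 0.972758
A(rectifier) = MTBF/(MTBF+MTTR) = 1632/(1632+27.0) = 0.983725
Series availability: 0.972758 × 0.983725 = 0.9569

0.9569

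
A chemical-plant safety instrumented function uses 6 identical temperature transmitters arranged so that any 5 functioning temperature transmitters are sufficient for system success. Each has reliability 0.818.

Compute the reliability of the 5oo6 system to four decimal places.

0.6995

R = Σ_{i=5}^{6} C(6,i) p^i (1−p)^{6−i} with p = 0.818
C(6,5)·0.818^5·0.182^1 = 0.399935
C(6,6)·0.818^6·0.182^0 = 0.299585
Sum = 0.6995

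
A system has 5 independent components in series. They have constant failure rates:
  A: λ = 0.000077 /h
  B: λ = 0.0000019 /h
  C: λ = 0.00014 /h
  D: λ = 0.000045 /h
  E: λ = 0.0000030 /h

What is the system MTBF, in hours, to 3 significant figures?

Series of exponential components: λ_sys = Σ λ_i
λ_sys = 0.000077 + 0.0000019 + 0.00014 + 0.000045 + 0.0000030 = 2.6690e-04 /h
MTBF = 1 / λ_sys = 3750 h

3750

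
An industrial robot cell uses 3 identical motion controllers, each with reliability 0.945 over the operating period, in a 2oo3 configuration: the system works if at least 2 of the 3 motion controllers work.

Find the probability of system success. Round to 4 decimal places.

0.9913

R = Σ_{i=2}^{3} C(3,i) p^i (1−p)^{3−i} with p = 0.945
C(3,2)·0.945^2·0.055^1 = 0.147349
C(3,3)·0.945^3·0.055^0 = 0.843909
Sum = 0.9913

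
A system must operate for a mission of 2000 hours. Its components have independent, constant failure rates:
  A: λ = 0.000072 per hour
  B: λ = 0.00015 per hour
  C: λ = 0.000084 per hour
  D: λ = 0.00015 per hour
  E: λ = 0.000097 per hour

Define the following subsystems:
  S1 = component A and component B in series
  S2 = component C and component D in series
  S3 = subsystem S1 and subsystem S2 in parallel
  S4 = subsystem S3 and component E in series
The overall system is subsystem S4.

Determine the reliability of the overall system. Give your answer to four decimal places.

R(A) = exp(−0.000072 × 2000) = 0.865888
R(B) = exp(−0.00015 × 2000) = 0.740818
R(C) = exp(−0.000084 × 2000) = 0.845354
R(D) = exp(−0.00015 × 2000) = 0.740818
R(E) = exp(−0.000097 × 2000) = 0.823658
Series (A and B): 0.865888 × 0.740818 = 0.641465
Series (C and D): 0.845354 × 0.740818 = 0.626253
Parallel ([0.641465] and [0.626253]): 1 − (1 − 0.641465)(1 − 0.626253) = 0.865999
Series ([0.865999] and E): 0.865999 × 0.823658 = 0.7133

0.7133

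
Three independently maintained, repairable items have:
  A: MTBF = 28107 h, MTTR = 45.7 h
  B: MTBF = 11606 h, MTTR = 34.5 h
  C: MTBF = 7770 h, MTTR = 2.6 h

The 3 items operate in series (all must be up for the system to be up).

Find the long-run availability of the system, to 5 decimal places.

A(A) = MTBF/(MTBF+MTTR) = 28107/(28107+45.7) = 0.998377
A(B) = MTBF/(MTBF+MTTR) = 11606/(11606+34.5) = 0.997036
A(C) = MTBF/(MTBF+MTTR) = 7770/(7770+2.6) = 0.999665
Series availability: 0.998377 × 0.997036 × 0.999665 = 0.99508

0.99508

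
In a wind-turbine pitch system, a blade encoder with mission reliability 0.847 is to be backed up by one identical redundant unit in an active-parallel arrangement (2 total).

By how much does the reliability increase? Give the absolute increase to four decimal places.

R_before = 0.847
R_after = 1 − (1 − 0.847)^2 = 0.9766
ΔR = 0.9766 − 0.847 = 0.1296

0.1296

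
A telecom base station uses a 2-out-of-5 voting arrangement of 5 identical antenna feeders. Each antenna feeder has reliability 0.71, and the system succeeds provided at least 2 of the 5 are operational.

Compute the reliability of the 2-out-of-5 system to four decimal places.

R = Σ_{i=2}^{5} C(5,i) p^i (1−p)^{5−i} with p = 0.71
C(5,2)·0.71^2·0.29^3 = 0.122945
C(5,3)·0.71^3·0.29^2 = 0.301003
C(5,4)·0.71^4·0.29^1 = 0.368469
C(5,5)·0.71^5·0.29^0 = 0.180423
Sum = 0.9728

0.9728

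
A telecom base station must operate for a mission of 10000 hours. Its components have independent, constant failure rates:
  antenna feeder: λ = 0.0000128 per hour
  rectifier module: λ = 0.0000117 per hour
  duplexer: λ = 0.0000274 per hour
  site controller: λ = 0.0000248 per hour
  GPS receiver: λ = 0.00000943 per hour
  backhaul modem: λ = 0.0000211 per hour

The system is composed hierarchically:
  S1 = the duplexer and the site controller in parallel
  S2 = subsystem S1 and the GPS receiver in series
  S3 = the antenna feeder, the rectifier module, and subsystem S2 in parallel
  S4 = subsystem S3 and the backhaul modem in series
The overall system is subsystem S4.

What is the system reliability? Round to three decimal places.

R(antenna feeder) = exp(−0.0000128 × 10000) = 0.87985
R(rectifier module) = exp(−0.0000117 × 10000) = 0.88959
R(duplexer) = exp(−0.0000274 × 10000) = 0.76033
R(site controller) = exp(−0.0000248 × 10000) = 0.78036
R(GPS receiver) = exp(−0.00000943 × 10000) = 0.91001
R(backhaul modem) = exp(−0.0000211 × 10000) = 0.80977
Parallel (duplexer and site controller): 1 − (1 − 0.76033)(1 − 0.78036) = 0.94736
Series ([0.94736] and GPS receiver): 0.94736 × 0.91001 = 0.86211
Parallel (antenna feeder, rectifier module, and [0.86211]): 1 − (1 − 0.87985)(1 − 0.88959)(1 − 0.86211) = 0.99817
Series ([0.99817] and backhaul modem): 0.99817 × 0.80977 = 0.808

0.808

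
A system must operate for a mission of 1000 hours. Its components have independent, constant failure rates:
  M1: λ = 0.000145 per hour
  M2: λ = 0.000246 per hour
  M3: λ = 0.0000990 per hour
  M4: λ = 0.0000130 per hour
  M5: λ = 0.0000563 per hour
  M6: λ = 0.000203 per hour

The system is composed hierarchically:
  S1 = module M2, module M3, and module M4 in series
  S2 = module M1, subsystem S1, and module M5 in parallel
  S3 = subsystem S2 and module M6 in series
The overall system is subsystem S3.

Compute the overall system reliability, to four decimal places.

0.8145

R(M1) = exp(−0.000145 × 1000) = 0.865022
R(M2) = exp(−0.000246 × 1000) = 0.781922
R(M3) = exp(−0.0000990 × 1000) = 0.905743
R(M4) = exp(−0.0000130 × 1000) = 0.987084
R(M5) = exp(−0.0000563 × 1000) = 0.945256
R(M6) = exp(−0.000203 × 1000) = 0.816278
Series (M2, M3, and M4): 0.781922 × 0.905743 × 0.987084 = 0.699073
Parallel (M1, [0.699073], and M5): 1 − (1 − 0.865022)(1 − 0.699073)(1 − 0.945256) = 0.997776
Series ([0.997776] and M6): 0.997776 × 0.816278 = 0.8145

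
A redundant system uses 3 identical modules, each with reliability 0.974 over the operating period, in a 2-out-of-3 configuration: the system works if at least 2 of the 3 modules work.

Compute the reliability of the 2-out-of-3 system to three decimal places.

R = Σ_{i=2}^{3} C(3,i) p^i (1−p)^{3−i} with p = 0.974
C(3,2)·0.974^2·0.026^1 = 0.07400
C(3,3)·0.974^3·0.026^0 = 0.92401
Sum = 0.998

0.998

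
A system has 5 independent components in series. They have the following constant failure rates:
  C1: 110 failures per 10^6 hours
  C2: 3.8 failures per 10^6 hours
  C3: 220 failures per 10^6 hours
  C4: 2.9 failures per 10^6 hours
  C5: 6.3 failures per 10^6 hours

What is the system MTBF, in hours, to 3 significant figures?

Series of exponential components: λ_sys = Σ λ_i
λ_sys = 0.00011 + 0.0000038 + 0.00022 + 0.0000029 + 0.0000063 = 3.4300e-04 /h
MTBF = 1 / λ_sys = 2920 h

2920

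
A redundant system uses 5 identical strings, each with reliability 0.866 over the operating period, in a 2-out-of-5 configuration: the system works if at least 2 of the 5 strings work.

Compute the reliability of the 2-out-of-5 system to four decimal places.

0.9986

R = Σ_{i=2}^{5} C(5,i) p^i (1−p)^{5−i} with p = 0.866
C(5,2)·0.866^2·0.134^3 = 0.018045
C(5,3)·0.866^3·0.134^2 = 0.116617
C(5,4)·0.866^4·0.134^1 = 0.376831
C(5,5)·0.866^5·0.134^0 = 0.487068
Sum = 0.9986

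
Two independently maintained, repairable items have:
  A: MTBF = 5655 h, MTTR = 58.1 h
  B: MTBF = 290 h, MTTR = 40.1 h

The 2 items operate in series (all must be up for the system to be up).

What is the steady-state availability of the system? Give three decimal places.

A(A) = MTBF/(MTBF+MTTR) = 5655/(5655+58.1) = 0.989830
A(B) = MTBF/(MTBF+MTTR) = 290/(290+40.1) = 0.878522
Series availability: 0.989830 × 0.878522 = 0.870

0.870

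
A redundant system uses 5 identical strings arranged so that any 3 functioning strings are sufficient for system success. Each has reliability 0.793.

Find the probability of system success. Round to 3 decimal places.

0.937

R = Σ_{i=3}^{5} C(5,i) p^i (1−p)^{5−i} with p = 0.793
C(5,3)·0.793^3·0.207^2 = 0.21368
C(5,4)·0.793^4·0.207^1 = 0.40929
C(5,5)·0.793^5·0.207^0 = 0.31359
Sum = 0.937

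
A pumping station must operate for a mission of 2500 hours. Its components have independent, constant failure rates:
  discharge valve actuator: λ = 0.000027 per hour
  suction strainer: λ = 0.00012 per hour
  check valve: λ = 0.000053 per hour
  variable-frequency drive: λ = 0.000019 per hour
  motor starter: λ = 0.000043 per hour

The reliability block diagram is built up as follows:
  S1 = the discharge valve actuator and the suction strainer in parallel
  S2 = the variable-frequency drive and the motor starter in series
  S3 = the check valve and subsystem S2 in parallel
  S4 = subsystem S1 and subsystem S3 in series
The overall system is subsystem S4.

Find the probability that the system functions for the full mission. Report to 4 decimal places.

0.9656

R(discharge valve actuator) = exp(−0.000027 × 2500) = 0.934728
R(suction strainer) = exp(−0.00012 × 2500) = 0.740818
R(check valve) = exp(−0.000053 × 2500) = 0.875903
R(variable-frequency drive) = exp(−0.000019 × 2500) = 0.953610
R(motor starter) = exp(−0.000043 × 2500) = 0.898077
Parallel (discharge valve actuator and suction strainer): 1 − (1 − 0.934728)(1 − 0.740818) = 0.983083
Series (variable-frequency drive and motor starter): 0.953610 × 0.898077 = 0.856415
Parallel (check valve and [0.856415]): 1 − (1 − 0.875903)(1 − 0.856415) = 0.982182
Series ([0.983083] and [0.982182]): 0.983083 × 0.982182 = 0.9656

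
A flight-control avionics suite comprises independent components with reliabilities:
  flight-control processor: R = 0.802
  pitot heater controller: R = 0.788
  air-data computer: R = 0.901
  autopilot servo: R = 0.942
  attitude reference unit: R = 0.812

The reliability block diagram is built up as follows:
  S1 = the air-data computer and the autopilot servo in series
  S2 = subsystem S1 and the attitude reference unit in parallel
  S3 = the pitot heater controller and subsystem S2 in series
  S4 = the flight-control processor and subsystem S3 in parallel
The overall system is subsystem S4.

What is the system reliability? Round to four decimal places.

Series (air-data computer and autopilot servo): 0.901000 × 0.942000 = 0.848742
Parallel ([0.848742] and attitude reference unit): 1 − (1 − 0.848742)(1 − 0.812000) = 0.971563
Series (pitot heater controller and [0.971563]): 0.788000 × 0.971563 = 0.765592
Parallel (flight-control processor and [0.765592]): 1 − (1 − 0.802000)(1 − 0.765592) = 0.9536

0.9536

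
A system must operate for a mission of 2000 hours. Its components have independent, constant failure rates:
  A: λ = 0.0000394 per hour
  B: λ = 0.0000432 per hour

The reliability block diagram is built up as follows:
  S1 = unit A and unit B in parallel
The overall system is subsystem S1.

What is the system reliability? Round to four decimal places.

0.9937

R(A) = exp(−0.0000394 × 2000) = 0.924225
R(B) = exp(−0.0000432 × 2000) = 0.917227
Parallel (A and B): 1 − (1 − 0.924225)(1 − 0.917227) = 0.9937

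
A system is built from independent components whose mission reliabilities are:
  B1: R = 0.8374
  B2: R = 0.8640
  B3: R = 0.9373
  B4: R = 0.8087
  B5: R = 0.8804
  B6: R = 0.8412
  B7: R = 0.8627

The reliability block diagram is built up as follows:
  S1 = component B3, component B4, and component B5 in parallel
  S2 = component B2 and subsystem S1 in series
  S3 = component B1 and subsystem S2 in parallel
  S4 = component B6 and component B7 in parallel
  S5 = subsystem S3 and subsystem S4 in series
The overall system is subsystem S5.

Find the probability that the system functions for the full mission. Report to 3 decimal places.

Parallel (B3, B4, and B5): 1 − (1 − 0.93730)(1 − 0.80870)(1 − 0.88040) = 0.99857
Series (B2 and [0.99857]): 0.86400 × 0.99857 = 0.86276
Parallel (B1 and [0.86276]): 1 − (1 − 0.83740)(1 − 0.86276) = 0.97768
Parallel (B6 and B7): 1 − (1 − 0.84120)(1 − 0.86270) = 0.97820
Series ([0.97768] and [0.97820]): 0.97768 × 0.97820 = 0.956

0.956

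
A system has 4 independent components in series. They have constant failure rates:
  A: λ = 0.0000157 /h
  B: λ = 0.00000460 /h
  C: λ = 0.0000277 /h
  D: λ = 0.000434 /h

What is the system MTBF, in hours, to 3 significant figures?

2070

Series of exponential components: λ_sys = Σ λ_i
λ_sys = 0.0000157 + 0.00000460 + 0.0000277 + 0.000434 = 4.8200e-04 /h
MTBF = 1 / λ_sys = 2070 h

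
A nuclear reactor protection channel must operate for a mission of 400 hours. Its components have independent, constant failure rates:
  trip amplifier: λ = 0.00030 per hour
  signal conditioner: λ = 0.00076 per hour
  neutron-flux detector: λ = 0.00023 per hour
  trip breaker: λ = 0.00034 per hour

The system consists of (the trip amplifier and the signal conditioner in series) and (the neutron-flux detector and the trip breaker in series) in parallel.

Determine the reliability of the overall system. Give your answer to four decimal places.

R(trip amplifier) = exp(−0.00030 × 400) = 0.886920
R(signal conditioner) = exp(−0.00076 × 400) = 0.737861
R(neutron-flux detector) = exp(−0.00023 × 400) = 0.912105
R(trip breaker) = exp(−0.00034 × 400) = 0.872843
Series (trip amplifier and signal conditioner): 0.886920 × 0.737861 = 0.654424
Series (neutron-flux detector and trip breaker): 0.912105 × 0.872843 = 0.796124
Parallel ([0.654424] and [0.796124]): 1 − (1 − 0.654424)(1 − 0.796124) = 0.9295

0.9295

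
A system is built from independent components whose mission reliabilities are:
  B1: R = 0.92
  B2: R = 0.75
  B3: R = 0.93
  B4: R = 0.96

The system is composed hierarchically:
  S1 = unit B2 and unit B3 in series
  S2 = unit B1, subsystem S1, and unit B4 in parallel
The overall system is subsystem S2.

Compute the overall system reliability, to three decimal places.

0.999

Series (B2 and B3): 0.75000 × 0.93000 = 0.69750
Parallel (B1, [0.69750], and B4): 1 − (1 − 0.92000)(1 − 0.69750)(1 − 0.96000) = 0.999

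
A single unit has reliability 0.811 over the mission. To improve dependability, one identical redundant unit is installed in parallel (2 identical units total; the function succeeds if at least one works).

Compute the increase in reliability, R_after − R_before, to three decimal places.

R_before = 0.811
R_after = 1 − (1 − 0.811)^2 = 0.964
ΔR = 0.964 − 0.811 = 0.153

0.153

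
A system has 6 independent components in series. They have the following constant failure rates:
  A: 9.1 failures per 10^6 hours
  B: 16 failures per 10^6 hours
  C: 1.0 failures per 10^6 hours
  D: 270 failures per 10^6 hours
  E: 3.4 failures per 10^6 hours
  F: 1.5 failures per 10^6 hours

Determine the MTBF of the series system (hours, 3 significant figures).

Series of exponential components: λ_sys = Σ λ_i
λ_sys = 0.0000091 + 0.000016 + 0.0000010 + 0.00027 + 0.0000034 + 0.0000015 = 3.0100e-04 /h
MTBF = 1 / λ_sys = 3320 h

3320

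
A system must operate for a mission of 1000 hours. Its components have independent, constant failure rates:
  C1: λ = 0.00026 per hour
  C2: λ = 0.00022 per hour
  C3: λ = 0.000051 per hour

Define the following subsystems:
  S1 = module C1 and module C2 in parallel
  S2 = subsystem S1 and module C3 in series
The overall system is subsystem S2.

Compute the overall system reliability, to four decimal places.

R(C1) = exp(−0.00026 × 1000) = 0.771052
R(C2) = exp(−0.00022 × 1000) = 0.802519
R(C3) = exp(−0.000051 × 1000) = 0.950279
Parallel (C1 and C2): 1 − (1 − 0.771052)(1 − 0.802519) = 0.954787
Series ([0.954787] and C3): 0.954787 × 0.950279 = 0.9073

0.9073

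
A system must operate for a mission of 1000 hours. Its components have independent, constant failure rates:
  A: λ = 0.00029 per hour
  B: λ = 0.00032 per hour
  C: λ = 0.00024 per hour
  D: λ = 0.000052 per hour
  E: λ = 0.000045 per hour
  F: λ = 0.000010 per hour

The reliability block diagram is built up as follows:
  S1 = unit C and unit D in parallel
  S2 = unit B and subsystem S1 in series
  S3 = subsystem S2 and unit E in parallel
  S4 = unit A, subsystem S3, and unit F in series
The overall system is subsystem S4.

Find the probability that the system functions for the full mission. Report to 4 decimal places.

0.7316

R(A) = exp(−0.00029 × 1000) = 0.748264
R(B) = exp(−0.00032 × 1000) = 0.726149
R(C) = exp(−0.00024 × 1000) = 0.786628
R(D) = exp(−0.000052 × 1000) = 0.949329
R(E) = exp(−0.000045 × 1000) = 0.955997
R(F) = exp(−0.000010 × 1000) = 0.990050
Parallel (C and D): 1 − (1 − 0.786628)(1 − 0.949329) = 0.989188
Series (B and [0.989188]): 0.726149 × 0.989188 = 0.718298
Parallel ([0.718298] and E): 1 − (1 − 0.718298)(1 − 0.955997) = 0.987604
Series (A, [0.987604], and F): 0.748264 × 0.987604 × 0.990050 = 0.7316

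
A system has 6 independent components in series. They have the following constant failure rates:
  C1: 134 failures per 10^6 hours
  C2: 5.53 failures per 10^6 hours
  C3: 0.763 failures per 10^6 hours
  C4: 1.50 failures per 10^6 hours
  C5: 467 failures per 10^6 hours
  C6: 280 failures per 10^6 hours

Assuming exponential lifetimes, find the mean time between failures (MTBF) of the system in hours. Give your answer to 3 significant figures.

Series of exponential components: λ_sys = Σ λ_i
λ_sys = 0.000134 + 0.00000553 + 0.000000763 + 0.00000150 + 0.000467 + 0.000280 = 8.8879e-04 /h
MTBF = 1 / λ_sys = 1130 h

1130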